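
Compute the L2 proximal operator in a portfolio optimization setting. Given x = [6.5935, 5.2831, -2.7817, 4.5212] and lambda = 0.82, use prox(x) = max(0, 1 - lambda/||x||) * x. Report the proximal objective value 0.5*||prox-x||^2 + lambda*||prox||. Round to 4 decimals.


Step 1: Compute ||x||.
||x|| = 9.9782
Step 2: Compute scaling factor.
scale = max(0, 1 - 0.82/9.9782) = 0.9178
Step 3: prox(x) = [6.0517, 4.8489, -2.5531, 4.1497]
||prox(x)|| = 9.1582
Step 4: Proximal objective.
0.5*||prox-x||^2 = 0.3362
lambda*||prox|| = 7.5097
Total = 7.8459


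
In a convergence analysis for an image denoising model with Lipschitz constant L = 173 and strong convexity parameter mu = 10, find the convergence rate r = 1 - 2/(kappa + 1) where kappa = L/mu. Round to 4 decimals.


Step 1: Compute the condition number.
kappa = L/mu = 173/10 = 17.3
Step 2: Compute the convergence rate.
r = 1 - 2/(kappa + 1) = 1 - 2*mu/(L + mu) = (L - mu)/(L + mu) = 163/183 = 0.8907


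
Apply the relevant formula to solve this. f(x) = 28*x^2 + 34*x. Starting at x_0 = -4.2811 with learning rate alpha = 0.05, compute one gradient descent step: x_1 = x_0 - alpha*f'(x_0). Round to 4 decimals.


We compute the gradient at x_0 and apply the update.
f'(x) = 56*x + 34
f'(-4.2811) = 56*-4.2811 + 34 = -205.7416
x_1 = -4.2811 - 0.05*-205.7416 = 6.006


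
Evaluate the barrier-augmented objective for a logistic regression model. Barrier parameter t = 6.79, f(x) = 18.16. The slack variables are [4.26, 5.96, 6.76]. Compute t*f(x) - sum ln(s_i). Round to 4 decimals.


Step 1: Compute log-barrier.
ln values: [1.4493, 1.7851, 1.911]
phi = -(1.4493 + 1.7851 + 1.911) = -5.1454
Step 2: Compute augmented objective.
t*f(x) = 6.79*18.16 = 123.3064
Total = 123.3064 - 5.1454 = 118.161


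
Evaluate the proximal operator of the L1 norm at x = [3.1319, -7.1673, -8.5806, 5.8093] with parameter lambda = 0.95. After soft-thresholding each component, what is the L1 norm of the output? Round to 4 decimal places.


Soft-thresholding with lambda = 0.95:
prox(3.1319) = sign(3.1319)*max(|3.1319| - 0.95, 0) = 2.1819
prox(-7.1673) = sign(-7.1673)*max(|-7.1673| - 0.95, 0) = -6.2173
prox(-8.5806) = sign(-8.5806)*max(|-8.5806| - 0.95, 0) = -7.6306
prox(5.8093) = sign(5.8093)*max(|5.8093| - 0.95, 0) = 4.8593
prox(x) = [2.1819, -6.2173, -7.6306, 4.8593]
||prox(x)||_1 = 2.1819 + 6.2173 + 7.6306 + 4.8593 = 20.8891


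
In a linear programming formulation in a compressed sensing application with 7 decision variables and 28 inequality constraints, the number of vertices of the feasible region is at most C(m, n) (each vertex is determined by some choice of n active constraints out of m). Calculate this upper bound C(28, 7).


Each vertex corresponds to some choice of n active constraints out of m, so the number of vertices is at most C(m, n) = m! / (n!(m-n)!).
m = 28, n = 7
Numerator: 28 * 27 * 26 * 25 * 24 * 23 * 22
Denominator: 7! = 5040
C(28, 7) = 1184040


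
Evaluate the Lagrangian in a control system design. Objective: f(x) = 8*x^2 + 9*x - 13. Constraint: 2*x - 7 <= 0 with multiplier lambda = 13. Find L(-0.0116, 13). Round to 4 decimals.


Step 1: Evaluate f(x).
f(-0.0116) = 8*(-0.0116)^2 + 9*(-0.0116) - 13 = -13.1033
Step 2: Evaluate g(x).
g(-0.0116) = 2*-0.0116 - 7 = -7.0232
Step 3: Compute Lagrangian.
L = -13.1033 + 13*-7.0232 = -104.4049


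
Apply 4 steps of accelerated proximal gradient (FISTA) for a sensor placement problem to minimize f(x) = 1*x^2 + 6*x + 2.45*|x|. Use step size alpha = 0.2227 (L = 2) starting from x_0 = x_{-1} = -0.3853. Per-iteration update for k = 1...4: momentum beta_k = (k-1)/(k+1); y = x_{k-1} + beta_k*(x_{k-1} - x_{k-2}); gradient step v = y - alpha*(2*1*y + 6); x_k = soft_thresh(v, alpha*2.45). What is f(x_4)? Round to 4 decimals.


FISTA on f(x) = 1*x^2 + 6*x + 2.45*|x|
L = 2, alpha = 0.2227
Iteration 1: beta = 0.0, y = -0.3853 + 0.0*(-0.3853 + 0.3853) = -0.3853
  grad(y) = 5.2294, v = y - alpha*grad = -1.5499
  prox(v) = soft_thresh(-1.5499, 0.5456) = -1.0043
Iteration 2: beta = 0.3333, y = -1.0043 + 0.3333*(-1.0043 + 0.3853) = -1.2106
  grad(y) = 3.5788, v = y - alpha*grad = -2.0076
  prox(v) = soft_thresh(-2.0076, 0.5456) = -1.462
Iteration 3: beta = 0.5, y = -1.462 + 0.5*(-1.462 + 1.0043) = -1.6908
  grad(y) = 2.6183, v = y - alpha*grad = -2.2739
  prox(v) = soft_thresh(-2.2739, 0.5456) = -1.7283
Iteration 4: beta = 0.6, y = -1.7283 + 0.6*(-1.7283 + 1.462) = -1.8881
  grad(y) = 2.2237, v = y - alpha*grad = -2.3834
  prox(v) = soft_thresh(-2.3834, 0.5456) = -1.8377
f(x_4) = 1*(-1.8377)^2 + 6*(-1.8377) + 2.45*|-1.8377| = -3.1467


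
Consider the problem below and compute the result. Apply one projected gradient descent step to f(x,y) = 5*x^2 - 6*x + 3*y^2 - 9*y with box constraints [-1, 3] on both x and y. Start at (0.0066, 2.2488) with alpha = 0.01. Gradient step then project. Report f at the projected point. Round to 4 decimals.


Step 1: Compute gradient at (0.0066, 2.2488).
grad_x = 2*5*0.0066 - 6 = -5.934
grad_y = 2*3*2.2488 - 9 = 4.4928
Step 2: Gradient step.
x_raw = 0.0066 - 0.01*-5.934 = 0.0659
y_raw = 2.2488 - 0.01*4.4928 = 2.2039
Step 3: Project onto [-1, 3].
x_proj = clip(0.0659) = 0.0659
y_proj = clip(2.2039) = 2.2039
Step 4: Evaluate f.
f(0.0659, 2.2039) = -5.6376


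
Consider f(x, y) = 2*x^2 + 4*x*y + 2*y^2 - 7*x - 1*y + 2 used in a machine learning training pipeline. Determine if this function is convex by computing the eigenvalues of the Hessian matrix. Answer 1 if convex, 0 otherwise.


The Hessian of f(x,y) = 2*x^2 + 4*x*y + 2*y^2 - 7*x - 1*y + 2 is:
H = [[4, 4], [4, 4]]
Trace = 4 + 4 = 8
Determinant = 4*4 - (4)^2 = 0
Discriminant = (8)^2 - 4*0 = 64.0
Eigenvalues: lambda_1 = 0.0, lambda_2 = 8.0
The function is convex.

1


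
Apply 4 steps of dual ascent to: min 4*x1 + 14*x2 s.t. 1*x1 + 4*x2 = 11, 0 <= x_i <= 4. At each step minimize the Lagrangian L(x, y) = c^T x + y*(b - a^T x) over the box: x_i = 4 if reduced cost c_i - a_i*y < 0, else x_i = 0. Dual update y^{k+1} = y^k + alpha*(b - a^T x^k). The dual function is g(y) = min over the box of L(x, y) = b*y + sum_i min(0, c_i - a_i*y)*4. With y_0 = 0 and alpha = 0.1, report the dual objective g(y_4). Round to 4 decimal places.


Dual ascent for LP: min 4*x1 + 14*x2, 1*x1 + 4*x2 = 11, 0 <= x_i <= 4
Step 1: y^k = 0.0, reduced costs: (4.0, 14.0)
  x^k = (0.0, 0.0), subgradient = b - a^T x = 11.0
  y^{k+1} = 0.0 + 0.1*11.0 = 1.1
Step 2: y^k = 1.1, reduced costs: (2.9, 9.6)
  x^k = (0.0, 0.0), subgradient = b - a^T x = 11.0
  y^{k+1} = 1.1 + 0.1*11.0 = 2.2
Step 3: y^k = 2.2, reduced costs: (1.8, 5.2)
  x^k = (0.0, 0.0), subgradient = b - a^T x = 11.0
  y^{k+1} = 2.2 + 0.1*11.0 = 3.3
Step 4: y^k = 3.3, reduced costs: (0.7, 0.8)
  x^k = (0.0, 0.0), subgradient = b - a^T x = 11.0
  y^{k+1} = 3.3 + 0.1*11.0 = 4.4
Dual objective at y_4 = 4.4: reduced costs (-0.4, -3.6), box minimizer x = (4.0, 4.0)
g(y_4) = b*y + (c1 - a1*y)*x1 + (c2 - a2*y)*x2 = 11*4.4 + (-0.4)*4.0 + (-3.6)*4.0 = 48.4 - 1.6 - 14.4 = 32.4


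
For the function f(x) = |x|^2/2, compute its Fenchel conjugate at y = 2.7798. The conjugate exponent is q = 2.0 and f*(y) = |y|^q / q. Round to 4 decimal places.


The conjugate exponent q satisfies 1/p + 1/q = 1.
p = 2, so q = 2/(2 - 1) = 2.0
|y|^q = 2.7798^2.0 = 7.7273
f*(2.7798) = 7.7273 / 2.0 = 3.8636


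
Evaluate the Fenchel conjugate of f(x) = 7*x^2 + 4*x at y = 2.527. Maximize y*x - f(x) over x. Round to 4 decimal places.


f*(y) = sup_x {y*x - a*x^2 - b*x} = sup_x {(y-b)*x - a*x^2}
FOC: (y - b) - 2a*x = 0 => x* = (y - b)/(2a)
x* = (2.527 - 4)/(2*7) = -0.1052
f*(2.527) = (y-b)^2/(4a) = (2.527 - 4)^2/(4*7)
= 2.1697/28 = 0.0775


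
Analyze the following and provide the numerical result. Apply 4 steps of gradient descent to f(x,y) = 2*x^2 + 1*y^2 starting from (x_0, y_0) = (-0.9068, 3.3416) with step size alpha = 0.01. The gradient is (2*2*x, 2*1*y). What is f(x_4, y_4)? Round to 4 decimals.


Gradient descent on f(x,y) = 2*x^2 + 1*y^2.
Starting point: (-0.9068, 3.3416), alpha = 0.01
Step 1: grad_x = 2*2*-0.9068 = -3.6272, grad_y = 2*1*3.3416 = 6.6832
  x_1 = -0.9068 - 0.01*-3.6272 = -0.8705
  y_1 = 3.3416 - 0.01*6.6832 = 3.2748
Step 2: grad_x = 2*2*-0.8705 = -3.4821, grad_y = 2*1*3.2748 = 6.5495
  x_2 = -0.8705 - 0.01*-3.4821 = -0.8357
  y_2 = 3.2748 - 0.01*6.5495 = 3.2093
Step 3: grad_x = 2*2*-0.8357 = -3.3428, grad_y = 2*1*3.2093 = 6.4185
  x_3 = -0.8357 - 0.01*-3.3428 = -0.8023
  y_3 = 3.2093 - 0.01*6.4185 = 3.1451
Step 4: grad_x = 2*2*-0.8023 = -3.2091, grad_y = 2*1*3.1451 = 6.2902
  x_4 = -0.8023 - 0.01*-3.2091 = -0.7702
  y_4 = 3.1451 - 0.01*6.2902 = 3.0822
f(-0.7702, 3.0822) = 2*(-0.7702)^2 + 1*3.0822^2 = 10.6862


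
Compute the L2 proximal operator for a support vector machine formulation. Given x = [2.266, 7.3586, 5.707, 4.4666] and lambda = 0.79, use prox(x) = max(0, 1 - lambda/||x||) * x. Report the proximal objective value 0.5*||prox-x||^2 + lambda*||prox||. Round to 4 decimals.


Step 1: Compute ||x||.
||x|| = 10.5737
Step 2: Compute scaling factor.
scale = max(0, 1 - 0.79/10.5737) = 0.9253
Step 3: prox(x) = [2.0967, 6.8088, 5.2806, 4.1329]
||prox(x)|| = 9.7837
Step 4: Proximal objective.
0.5*||prox-x||^2 = 0.3121
lambda*||prox|| = 7.7291
Total = 8.0412


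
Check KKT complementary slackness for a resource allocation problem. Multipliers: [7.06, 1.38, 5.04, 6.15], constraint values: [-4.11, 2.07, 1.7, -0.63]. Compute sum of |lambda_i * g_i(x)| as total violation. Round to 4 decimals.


KKT complementary slackness check:
lambda_1 * g_1 = 7.06 * -4.11 = -29.0166
lambda_2 * g_2 = 1.38 * 2.07 = 2.8566
lambda_3 * g_3 = 5.04 * 1.7 = 8.568
lambda_4 * g_4 = 6.15 * -0.63 = -3.8745
Total violation = 29.0166 + 2.8566 + 8.568 + 3.8745 = 44.3157


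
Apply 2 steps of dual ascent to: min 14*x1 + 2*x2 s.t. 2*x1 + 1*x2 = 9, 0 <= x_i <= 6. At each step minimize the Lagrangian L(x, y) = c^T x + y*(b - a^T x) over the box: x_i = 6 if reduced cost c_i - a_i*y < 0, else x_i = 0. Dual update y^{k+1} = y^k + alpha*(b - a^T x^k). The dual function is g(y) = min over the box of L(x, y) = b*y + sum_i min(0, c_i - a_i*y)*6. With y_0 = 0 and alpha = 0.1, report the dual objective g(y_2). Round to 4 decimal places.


Dual ascent for LP: min 14*x1 + 2*x2, 2*x1 + 1*x2 = 9, 0 <= x_i <= 6
Step 1: y^k = 0.0, reduced costs: (14.0, 2.0)
  x^k = (0.0, 0.0), subgradient = b - a^T x = 9.0
  y^{k+1} = 0.0 + 0.1*9.0 = 0.9
Step 2: y^k = 0.9, reduced costs: (12.2, 1.1)
  x^k = (0.0, 0.0), subgradient = b - a^T x = 9.0
  y^{k+1} = 0.9 + 0.1*9.0 = 1.8
Dual objective at y_2 = 1.8: reduced costs (10.4, 0.2), box minimizer x = (0.0, 0.0)
g(y_2) = b*y + (c1 - a1*y)*x1 + (c2 - a2*y)*x2 = 9*1.8 + 10.4*0.0 + 0.2*0.0 = 16.2 + 0.0 + 0.0 = 16.2


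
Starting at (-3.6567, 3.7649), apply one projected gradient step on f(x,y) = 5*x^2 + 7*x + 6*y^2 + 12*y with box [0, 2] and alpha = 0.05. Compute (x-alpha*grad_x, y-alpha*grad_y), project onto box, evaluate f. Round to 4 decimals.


Step 1: Compute gradient at (-3.6567, 3.7649).
grad_x = 2*5*-3.6567 + 7 = -29.567
grad_y = 2*6*3.7649 + 12 = 57.1788
Step 2: Gradient step.
x_raw = -3.6567 - 0.05*-29.567 = -2.1784
y_raw = 3.7649 - 0.05*57.1788 = 0.906
Step 3: Project onto [0, 2].
x_proj = clip(-2.1784) = 0.0
y_proj = clip(0.906) = 0.906
Step 4: Evaluate f.
f(0.0, 0.906) = 15.7961


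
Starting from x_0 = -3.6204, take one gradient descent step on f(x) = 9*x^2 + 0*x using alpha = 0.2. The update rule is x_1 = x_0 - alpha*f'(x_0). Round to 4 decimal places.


We compute the gradient at x_0 and apply the update.
f'(x) = 18*x + 0
f'(-3.6204) = 18*-3.6204 + 0 = -65.1672
x_1 = -3.6204 - 0.2*-65.1672 = 9.413


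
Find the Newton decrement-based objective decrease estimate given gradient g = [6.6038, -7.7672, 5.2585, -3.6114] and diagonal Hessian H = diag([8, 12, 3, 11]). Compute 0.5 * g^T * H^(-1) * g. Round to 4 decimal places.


Step 1: H is diagonal, so H^(-1) * g = [0.8255, -0.6473, 1.7528, -0.3283].
Step 2: g^T H^(-1) g = sum_i g_i^2 / H_ii
  = (6.6038)^2/8 + (-7.7672)^2/12 + (5.2585)^2/3 + (-3.6114)^2/11
  = 5.4513 + 5.0274 + 9.2173 + 1.1857 = 20.8817
Step 3: Objective decrease = 0.5 * g^T H^(-1) g = 10.4408


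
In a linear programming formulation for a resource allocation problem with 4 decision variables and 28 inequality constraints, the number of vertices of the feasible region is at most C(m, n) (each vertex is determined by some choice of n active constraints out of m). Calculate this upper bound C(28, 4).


Each vertex corresponds to some choice of n active constraints out of m, so the number of vertices is at most C(m, n) = m! / (n!(m-n)!).
m = 28, n = 4
Numerator: 28 * 27 * 26 * 25
Denominator: 4! = 24
C(28, 4) = 20475


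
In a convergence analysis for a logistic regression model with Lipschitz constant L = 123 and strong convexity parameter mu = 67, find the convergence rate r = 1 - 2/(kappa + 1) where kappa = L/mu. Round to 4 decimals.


Step 1: Compute the condition number.
kappa = L/mu = 123/67 = 1.8358
Step 2: Compute the convergence rate.
r = 1 - 2/(kappa + 1) = 1 - 2*mu/(L + mu) = (L - mu)/(L + mu) = 56/190 = 0.2947


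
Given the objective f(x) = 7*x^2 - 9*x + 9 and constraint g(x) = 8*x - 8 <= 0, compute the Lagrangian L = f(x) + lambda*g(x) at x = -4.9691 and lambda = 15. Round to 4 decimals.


Step 1: Evaluate f(x).
f(-4.9691) = 7*(-4.9691)^2 - 9*(-4.9691) + 9 = 226.5656
Step 2: Evaluate g(x).
g(-4.9691) = 8*-4.9691 - 8 = -47.7528
Step 3: Compute Lagrangian.
L = 226.5656 + 15*-47.7528 = -489.7264


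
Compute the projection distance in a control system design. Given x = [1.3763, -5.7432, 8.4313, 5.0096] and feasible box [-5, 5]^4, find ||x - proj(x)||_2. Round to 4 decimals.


Project each component onto [-5, 5].
clip(1.3763) = 1.3763, clip(-5.7432) = -5.0, clip(8.4313) = 5.0, clip(5.0096) = 5.0
Projection = [1.3763, -5.0, 5.0, 5.0]
Squared diffs: [0.0, 0.5523, 11.7738, 0.0001]
Distance = sqrt(12.3262) = 3.5109


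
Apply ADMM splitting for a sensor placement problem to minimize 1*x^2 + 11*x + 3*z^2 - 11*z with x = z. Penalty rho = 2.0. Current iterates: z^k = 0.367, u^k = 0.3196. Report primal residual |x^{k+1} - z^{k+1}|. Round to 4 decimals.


ADMM iteration with rho = 2.0, z^k = 0.367, u^k = 0.3196
Step 1: x-update.
Minimize 1*x^2 + 11*x + (2.0/2)*(x - 0.367 + 0.3196)^2
FOC: (2*1 + 2.0)*x = -11 + 2.0*(0.367 - 0.3196)
x^{k+1} = -2.7263
Step 2: z-update.
Minimize 3*z^2 - 11*z + (2.0/2)*(-2.7263 - z + 0.3196)^2
FOC: (2*3 + 2.0)*z = 11 + 2.0*(-2.7263 + 0.3196)
z^{k+1} = 0.7733
Step 3: u-update.
u^{k+1} = 0.3196 - 2.7263 - 0.7733 = -3.18
Step 4: Primal residual = |-2.7263 - 0.7733| = 3.4996


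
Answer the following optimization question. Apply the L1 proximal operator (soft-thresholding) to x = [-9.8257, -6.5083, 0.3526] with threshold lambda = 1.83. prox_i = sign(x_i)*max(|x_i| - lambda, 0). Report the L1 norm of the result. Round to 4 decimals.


Soft-thresholding with lambda = 1.83:
prox(-9.8257) = sign(-9.8257)*max(|-9.8257| - 1.83, 0) = -7.9957
prox(-6.5083) = sign(-6.5083)*max(|-6.5083| - 1.83, 0) = -4.6783
prox(0.3526) = sign(0.3526)*max(|0.3526| - 1.83, 0) = 0.0
prox(x) = [-7.9957, -4.6783, 0.0]
||prox(x)||_1 = 7.9957 + 4.6783 + 0.0 = 12.674


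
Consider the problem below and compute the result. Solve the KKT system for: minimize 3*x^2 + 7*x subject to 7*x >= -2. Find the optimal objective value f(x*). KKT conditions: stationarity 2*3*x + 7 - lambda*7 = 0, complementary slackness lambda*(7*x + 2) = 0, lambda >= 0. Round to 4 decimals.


Step 1: Try lambda = 0 (constraint inactive).
x_unc = -7/(2*3) = -1.1667
Check: 7*-1.1667 = -8.1669 < -2 -- violated!
Step 2: Constraint must be active: 7*x = -2
x* = -2/7 = -0.2857 (rounded; the exact value -2/7 is used below)
lambda = (2*3*(-2/7) + 7)/7 = 0.7551
Step 3: Compute optimal value.
f(x*) = 3*(-2/7)^2 + 7*(-2/7) = -1.7551


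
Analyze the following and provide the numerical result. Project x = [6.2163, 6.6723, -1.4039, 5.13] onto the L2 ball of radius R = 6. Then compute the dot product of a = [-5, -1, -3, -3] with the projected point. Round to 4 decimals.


Step 1: Compute ||x|| (intermediates to 6 decimals).
||x|| = sqrt(6.2163^2 + 6.6723^2 + (-1.4039)^2 + 5.13^2) = 10.556979
Step 2: Project.
Since ||x|| > R, scale = R/||x|| = 6/10.556979 = 0.568344, proj(x) = scale * x
proj(x) = [3.532997, 3.792162, -0.797898, 2.915605]
Step 3: Dot product.
a^T * proj(x) = -5*3.532997 - 1*3.792162 - 3*(-0.797898) - 3*2.915605 = -27.8103


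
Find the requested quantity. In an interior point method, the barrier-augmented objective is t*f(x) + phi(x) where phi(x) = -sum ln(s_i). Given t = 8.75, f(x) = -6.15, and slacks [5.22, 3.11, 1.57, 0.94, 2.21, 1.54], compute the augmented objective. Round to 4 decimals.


Step 1: Compute log-barrier.
ln values: [1.6525, 1.1346, 0.4511, -0.0619, 0.793, 0.4318]
phi = -(1.6525 + 1.1346 + 0.4511 - 0.0619 + 0.793 + 0.4318) = -4.4011
Step 2: Compute augmented objective.
t*f(x) = 8.75*-6.15 = -53.8125
Total = -53.8125 - 4.4011 = -58.2136


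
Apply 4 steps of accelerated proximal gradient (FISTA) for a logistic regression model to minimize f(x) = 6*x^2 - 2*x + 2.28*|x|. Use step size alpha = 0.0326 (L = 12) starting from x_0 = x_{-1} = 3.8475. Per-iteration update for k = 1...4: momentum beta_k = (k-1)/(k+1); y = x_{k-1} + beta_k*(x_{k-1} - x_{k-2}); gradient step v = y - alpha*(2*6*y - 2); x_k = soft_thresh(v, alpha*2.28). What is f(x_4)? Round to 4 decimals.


FISTA on f(x) = 6*x^2 - 2*x + 2.28*|x|
L = 12, alpha = 0.0326
Iteration 1: beta = 0.0, y = 3.8475 + 0.0*(3.8475 - 3.8475) = 3.8475
  grad(y) = 44.17, v = y - alpha*grad = 2.4076
  prox(v) = soft_thresh(2.4076, 0.0743) = 2.3332
Iteration 2: beta = 0.3333, y = 2.3332 + 0.3333*(2.3332 - 3.8475) = 1.8285
  grad(y) = 19.9417, v = y - alpha*grad = 1.1784
  prox(v) = soft_thresh(1.1784, 0.0743) = 1.104
Iteration 3: beta = 0.5, y = 1.104 + 0.5*(1.104 - 2.3332) = 0.4895
  grad(y) = 3.8735, v = y - alpha*grad = 0.3632
  prox(v) = soft_thresh(0.3632, 0.0743) = 0.2889
Iteration 4: beta = 0.6, y = 0.2889 + 0.6*(0.2889 - 1.104) = -0.2003
  grad(y) = -4.4032, v = y - alpha*grad = -0.0567
  prox(v) = soft_thresh(-0.0567, 0.0743) = 0.0
f(x_4) = 6*0.0^2 - 2*0.0 + 2.28*|0.0| = 0.0


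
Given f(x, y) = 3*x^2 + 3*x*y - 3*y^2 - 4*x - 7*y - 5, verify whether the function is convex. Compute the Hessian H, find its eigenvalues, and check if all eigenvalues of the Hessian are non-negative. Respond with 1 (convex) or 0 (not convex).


The Hessian of f(x,y) = 3*x^2 + 3*x*y - 3*y^2 - 4*x - 7*y - 5 is:
H = [[6, 3], [3, -6]]
Trace = 6 - 6 = 0
Determinant = 6*-6 - (3)^2 = -45
Discriminant = (0)^2 - 4*-45 = 180.0
Eigenvalues: lambda_1 = -6.7082, lambda_2 = 6.7082
The function is not convex.

0


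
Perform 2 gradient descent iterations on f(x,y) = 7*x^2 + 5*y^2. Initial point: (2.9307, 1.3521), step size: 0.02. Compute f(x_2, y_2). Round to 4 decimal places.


Gradient descent on f(x,y) = 7*x^2 + 5*y^2.
Starting point: (2.9307, 1.3521), alpha = 0.02
Step 1: grad_x = 2*7*2.9307 = 41.0298, grad_y = 2*5*1.3521 = 13.521
  x_1 = 2.9307 - 0.02*41.0298 = 2.1101
  y_1 = 1.3521 - 0.02*13.521 = 1.0817
Step 2: grad_x = 2*7*2.1101 = 29.5415, grad_y = 2*5*1.0817 = 10.8168
  x_2 = 2.1101 - 0.02*29.5415 = 1.5193
  y_2 = 1.0817 - 0.02*10.8168 = 0.8653
f(1.5193, 0.8653) = 7*1.5193^2 + 5*0.8653^2 = 19.9015


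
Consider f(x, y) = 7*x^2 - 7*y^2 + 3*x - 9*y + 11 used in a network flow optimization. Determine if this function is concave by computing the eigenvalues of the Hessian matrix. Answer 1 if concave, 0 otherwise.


The Hessian of f(x,y) = 7*x^2 - 7*y^2 + 3*x - 9*y + 11 is:
H = [[14, 0], [0, -14]]
Trace = 14 - 14 = 0
Determinant = 14*-14 - (0)^2 = -196
Discriminant = (0)^2 - 4*-196 = 784.0
Eigenvalues: lambda_1 = -14.0, lambda_2 = 14.0
The function is not concave.

0


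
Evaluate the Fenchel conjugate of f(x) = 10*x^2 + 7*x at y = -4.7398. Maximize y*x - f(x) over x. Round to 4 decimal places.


f*(y) = sup_x {y*x - a*x^2 - b*x} = sup_x {(y-b)*x - a*x^2}
FOC: (y - b) - 2a*x = 0 => x* = (y - b)/(2a)
x* = (-4.7398 - 7)/(2*10) = -0.587
f*(-4.7398) = (y-b)^2/(4a) = (-4.7398 - 7)^2/(4*10)
= 137.8229/40 = 3.4456


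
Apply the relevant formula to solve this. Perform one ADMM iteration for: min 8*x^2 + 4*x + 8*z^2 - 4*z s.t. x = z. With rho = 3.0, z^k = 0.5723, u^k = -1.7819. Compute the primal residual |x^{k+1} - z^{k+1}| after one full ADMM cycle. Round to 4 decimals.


ADMM iteration with rho = 3.0, z^k = 0.5723, u^k = -1.7819
Step 1: x-update.
Minimize 8*x^2 + 4*x + (3.0/2)*(x - 0.5723 - 1.7819)^2
FOC: (2*8 + 3.0)*x = -4 + 3.0*(0.5723 + 1.7819)
x^{k+1} = 0.1612
Step 2: z-update.
Minimize 8*z^2 - 4*z + (3.0/2)*(0.1612 - z - 1.7819)^2
FOC: (2*8 + 3.0)*z = 4 + 3.0*(0.1612 - 1.7819)
z^{k+1} = -0.0454
Step 3: u-update.
u^{k+1} = -1.7819 + 0.1612 + 0.0454 = -1.5753
Step 4: Primal residual = |0.1612 + 0.0454| = 0.2066


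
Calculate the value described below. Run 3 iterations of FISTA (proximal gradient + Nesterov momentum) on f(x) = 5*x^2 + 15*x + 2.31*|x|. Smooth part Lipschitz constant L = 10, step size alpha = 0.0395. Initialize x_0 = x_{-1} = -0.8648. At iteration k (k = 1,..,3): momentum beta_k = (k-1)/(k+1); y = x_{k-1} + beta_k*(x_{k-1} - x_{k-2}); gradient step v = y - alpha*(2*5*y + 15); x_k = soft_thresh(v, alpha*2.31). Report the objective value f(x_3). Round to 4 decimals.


FISTA on f(x) = 5*x^2 + 15*x + 2.31*|x|
L = 10, alpha = 0.0395
Iteration 1: beta = 0.0, y = -0.8648 + 0.0*(-0.8648 + 0.8648) = -0.8648
  grad(y) = 6.352, v = y - alpha*grad = -1.1157
  prox(v) = soft_thresh(-1.1157, 0.0912) = -1.0245
Iteration 2: beta = 0.3333, y = -1.0245 + 0.3333*(-1.0245 + 0.8648) = -1.0777
  grad(y) = 4.2232, v = y - alpha*grad = -1.2445
  prox(v) = soft_thresh(-1.2445, 0.0912) = -1.1533
Iteration 3: beta = 0.5, y = -1.1533 + 0.5*(-1.1533 + 1.0245) = -1.2176
  grad(y) = 2.8235, v = y - alpha*grad = -1.3292
  prox(v) = soft_thresh(-1.3292, 0.0912) = -1.2379
f(x_3) = 5*(-1.2379)^2 + 15*(-1.2379) + 2.31*|-1.2379| = -8.047


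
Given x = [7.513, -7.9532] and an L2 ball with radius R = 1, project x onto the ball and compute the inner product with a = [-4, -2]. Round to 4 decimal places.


Step 1: Compute ||x|| (intermediates to 6 decimals).
||x|| = sqrt(7.513^2 + (-7.9532)^2) = 10.940684
Step 2: Project.
Since ||x|| > R, scale = R/||x|| = 1/10.940684 = 0.091402, proj(x) = scale * x
proj(x) = [0.686703, -0.726938]
Step 3: Dot product.
a^T * proj(x) = -4*0.686703 - 2*(-0.726938) = -1.2929


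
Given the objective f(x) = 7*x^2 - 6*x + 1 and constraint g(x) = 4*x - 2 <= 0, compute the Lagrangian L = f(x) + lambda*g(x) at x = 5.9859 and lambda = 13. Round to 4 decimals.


Step 1: Evaluate f(x).
f(5.9859) = 7*5.9859^2 - 6*5.9859 + 1 = 215.9016
Step 2: Evaluate g(x).
g(5.9859) = 4*5.9859 - 2 = 21.9436
Step 3: Compute Lagrangian.
L = 215.9016 + 13*21.9436 = 501.1684


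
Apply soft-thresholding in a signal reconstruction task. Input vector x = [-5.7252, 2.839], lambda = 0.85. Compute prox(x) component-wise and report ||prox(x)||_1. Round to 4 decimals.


Soft-thresholding with lambda = 0.85:
prox(-5.7252) = sign(-5.7252)*max(|-5.7252| - 0.85, 0) = -4.8752
prox(2.839) = sign(2.839)*max(|2.839| - 0.85, 0) = 1.989
prox(x) = [-4.8752, 1.989]
||prox(x)||_1 = 4.8752 + 1.989 = 6.8642


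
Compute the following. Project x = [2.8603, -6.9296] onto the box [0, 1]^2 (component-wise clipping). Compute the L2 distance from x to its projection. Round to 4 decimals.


Project each component onto [0, 1].
clip(2.8603) = 1.0, clip(-6.9296) = 0.0
Projection = [1.0, 0.0]
Squared diffs: [3.4607, 48.0194]
Distance = sqrt(51.4801) = 7.175


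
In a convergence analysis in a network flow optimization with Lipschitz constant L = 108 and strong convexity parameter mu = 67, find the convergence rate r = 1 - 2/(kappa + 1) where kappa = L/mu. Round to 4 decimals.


Step 1: Compute the condition number.
kappa = L/mu = 108/67 = 1.6119
Step 2: Compute the convergence rate.
r = 1 - 2/(kappa + 1) = 1 - 2*mu/(L + mu) = (L - mu)/(L + mu) = 41/175 = 0.2343


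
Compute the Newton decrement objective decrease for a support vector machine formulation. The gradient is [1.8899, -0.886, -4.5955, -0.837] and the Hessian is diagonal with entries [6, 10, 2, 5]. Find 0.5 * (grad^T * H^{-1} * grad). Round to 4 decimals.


Step 1: H is diagonal, so H^(-1) * g = [0.315, -0.0886, -2.2978, -0.1674].
Step 2: g^T H^(-1) g = sum_i g_i^2 / H_ii
  = (1.8899)^2/6 + (-0.886)^2/10 + (-4.5955)^2/2 + (-0.837)^2/5
  = 0.5953 + 0.0785 + 10.5593 + 0.1401 = 11.3732
Step 3: Objective decrease = 0.5 * g^T H^(-1) g = 5.6866


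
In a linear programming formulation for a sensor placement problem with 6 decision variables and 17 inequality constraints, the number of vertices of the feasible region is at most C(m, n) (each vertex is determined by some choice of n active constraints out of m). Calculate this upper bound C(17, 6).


Each vertex corresponds to some choice of n active constraints out of m, so the number of vertices is at most C(m, n) = m! / (n!(m-n)!).
m = 17, n = 6
Numerator: 17 * 16 * 15 * 14 * 13 * 12
Denominator: 6! = 720
C(17, 6) = 12376


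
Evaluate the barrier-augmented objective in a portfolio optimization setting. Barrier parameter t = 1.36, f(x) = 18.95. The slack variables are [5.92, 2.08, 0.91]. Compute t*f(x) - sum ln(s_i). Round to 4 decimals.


Step 1: Compute log-barrier.
ln values: [1.7783, 0.7324, -0.0943]
phi = -(1.7783 + 0.7324 - 0.0943) = -2.4164
Step 2: Compute augmented objective.
t*f(x) = 1.36*18.95 = 25.772
Total = 25.772 - 2.4164 = 23.3556


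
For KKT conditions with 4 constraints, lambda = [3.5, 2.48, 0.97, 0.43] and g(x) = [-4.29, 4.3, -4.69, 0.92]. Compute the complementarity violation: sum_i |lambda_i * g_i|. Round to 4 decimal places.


KKT complementary slackness check:
lambda_1 * g_1 = 3.5 * -4.29 = -15.015
lambda_2 * g_2 = 2.48 * 4.3 = 10.664
lambda_3 * g_3 = 0.97 * -4.69 = -4.5493
lambda_4 * g_4 = 0.43 * 0.92 = 0.3956
Total violation = 15.015 + 10.664 + 4.5493 + 0.3956 = 30.6239


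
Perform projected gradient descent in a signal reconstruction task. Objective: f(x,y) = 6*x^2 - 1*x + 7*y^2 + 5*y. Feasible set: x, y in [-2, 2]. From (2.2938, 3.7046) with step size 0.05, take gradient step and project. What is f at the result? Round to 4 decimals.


Step 1: Compute gradient at (2.2938, 3.7046).
grad_x = 2*6*2.2938 - 1 = 26.5256
grad_y = 2*7*3.7046 + 5 = 56.8644
Step 2: Gradient step.
x_raw = 2.2938 - 0.05*26.5256 = 0.9675
y_raw = 3.7046 - 0.05*56.8644 = 0.8614
Step 3: Project onto [-2, 2].
x_proj = clip(0.9675) = 0.9675
y_proj = clip(0.8614) = 0.8614
Step 4: Evaluate f.
f(0.9675, 0.8614) = 14.1498


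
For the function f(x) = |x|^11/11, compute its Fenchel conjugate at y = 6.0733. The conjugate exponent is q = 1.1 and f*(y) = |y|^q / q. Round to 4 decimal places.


The conjugate exponent q satisfies 1/p + 1/q = 1.
p = 11, so q = 11/(11 - 1) = 1.1
|y|^q = 6.0733^1.1 = 7.2739
f*(6.0733) = 7.2739 / 1.1 = 6.6126


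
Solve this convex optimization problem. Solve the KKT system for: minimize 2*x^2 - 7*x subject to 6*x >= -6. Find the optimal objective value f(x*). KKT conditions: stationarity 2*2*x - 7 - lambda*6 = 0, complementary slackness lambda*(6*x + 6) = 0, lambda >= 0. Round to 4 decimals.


Step 1: Try lambda = 0 (constraint inactive).
Stationarity: 2*2*x - 7 = 0
x* = 7/(2*2) = 1.75
Check constraint: 6*1.75 = 10.5 >= -6 -- satisfied.
Step 2: Compute optimal value.
f(x*) = 2*1.75^2 - 7*1.75 = -6.125


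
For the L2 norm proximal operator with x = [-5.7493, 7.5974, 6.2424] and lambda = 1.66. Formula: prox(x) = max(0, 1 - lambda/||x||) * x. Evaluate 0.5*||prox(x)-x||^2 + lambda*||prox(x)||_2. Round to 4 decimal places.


Step 1: Compute ||x||.
||x|| = 11.3905
Step 2: Compute scaling factor.
scale = max(0, 1 - 1.66/11.3905) = 0.8543
Step 3: prox(x) = [-4.9114, 6.4902, 5.3327]
||prox(x)|| = 9.7305
Step 4: Proximal objective.
0.5*||prox-x||^2 = 1.3778
lambda*||prox|| = 16.1526
Total = 17.5304


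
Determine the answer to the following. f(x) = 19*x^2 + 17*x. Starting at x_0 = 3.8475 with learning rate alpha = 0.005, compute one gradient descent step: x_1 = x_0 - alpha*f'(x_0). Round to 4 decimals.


We compute the gradient at x_0 and apply the update.
f'(x) = 38*x + 17
f'(3.8475) = 38*3.8475 + 17 = 163.205
x_1 = 3.8475 - 0.005*163.205 = 3.0315


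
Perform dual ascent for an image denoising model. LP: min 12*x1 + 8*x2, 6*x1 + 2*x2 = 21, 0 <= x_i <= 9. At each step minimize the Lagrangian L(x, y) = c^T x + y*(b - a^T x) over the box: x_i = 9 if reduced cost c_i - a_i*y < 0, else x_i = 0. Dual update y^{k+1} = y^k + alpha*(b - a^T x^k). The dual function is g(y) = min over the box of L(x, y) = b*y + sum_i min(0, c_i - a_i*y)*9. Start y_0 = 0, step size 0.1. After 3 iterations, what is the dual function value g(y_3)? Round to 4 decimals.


Dual ascent for LP: min 12*x1 + 8*x2, 6*x1 + 2*x2 = 21, 0 <= x_i <= 9
Step 1: y^k = 0.0, reduced costs: (12.0, 8.0)
  x^k = (0.0, 0.0), subgradient = b - a^T x = 21.0
  y^{k+1} = 0.0 + 0.1*21.0 = 2.1
Step 2: y^k = 2.1, reduced costs: (-0.6, 3.8)
  x^k = (9.0, 0.0), subgradient = b - a^T x = -33.0
  y^{k+1} = 2.1 + 0.1*-33.0 = -1.2
Step 3: y^k = -1.2, reduced costs: (19.2, 10.4)
  x^k = (0.0, 0.0), subgradient = b - a^T x = 21.0
  y^{k+1} = -1.2 + 0.1*21.0 = 0.9
Dual objective at y_3 = 0.9: reduced costs (6.6, 6.2), box minimizer x = (0.0, 0.0)
g(y_3) = b*y + (c1 - a1*y)*x1 + (c2 - a2*y)*x2 = 21*0.9 + 6.6*0.0 + 6.2*0.0 = 18.9 + 0.0 + 0.0 = 18.9


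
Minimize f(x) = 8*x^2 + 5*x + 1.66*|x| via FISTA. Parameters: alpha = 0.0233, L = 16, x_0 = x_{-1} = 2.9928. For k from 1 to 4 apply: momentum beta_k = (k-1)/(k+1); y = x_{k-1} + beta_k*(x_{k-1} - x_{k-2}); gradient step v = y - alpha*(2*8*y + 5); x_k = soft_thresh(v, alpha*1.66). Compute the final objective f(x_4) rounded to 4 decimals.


FISTA on f(x) = 8*x^2 + 5*x + 1.66*|x|
L = 16, alpha = 0.0233
Iteration 1: beta = 0.0, y = 2.9928 + 0.0*(2.9928 - 2.9928) = 2.9928
  grad(y) = 52.8848, v = y - alpha*grad = 1.7606
  prox(v) = soft_thresh(1.7606, 0.0387) = 1.7219
Iteration 2: beta = 0.3333, y = 1.7219 + 0.3333*(1.7219 - 2.9928) = 1.2983
  grad(y) = 25.7724, v = y - alpha*grad = 0.6978
  prox(v) = soft_thresh(0.6978, 0.0387) = 0.6591
Iteration 3: beta = 0.5, y = 0.6591 + 0.5*(0.6591 - 1.7219) = 0.1277
  grad(y) = 7.0432, v = y - alpha*grad = -0.0364
  prox(v) = soft_thresh(-0.0364, 0.0387) = 0.0
Iteration 4: beta = 0.6, y = 0.0 + 0.6*(0.0 - 0.6591) = -0.3955
  grad(y) = -1.3274, v = y - alpha*grad = -0.3645
  prox(v) = soft_thresh(-0.3645, 0.0387) = -0.3259
f(x_4) = 8*(-0.3259)^2 + 5*(-0.3259) + 1.66*|-0.3259| = -0.2389


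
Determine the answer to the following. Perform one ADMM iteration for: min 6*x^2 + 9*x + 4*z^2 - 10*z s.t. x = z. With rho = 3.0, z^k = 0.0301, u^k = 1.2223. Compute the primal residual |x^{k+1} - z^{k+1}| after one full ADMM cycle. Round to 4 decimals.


ADMM iteration with rho = 3.0, z^k = 0.0301, u^k = 1.2223
Step 1: x-update.
Minimize 6*x^2 + 9*x + (3.0/2)*(x - 0.0301 + 1.2223)^2
FOC: (2*6 + 3.0)*x = -9 + 3.0*(0.0301 - 1.2223)
x^{k+1} = -0.8384
Step 2: z-update.
Minimize 4*z^2 - 10*z + (3.0/2)*(-0.8384 - z + 1.2223)^2
FOC: (2*4 + 3.0)*z = 10 + 3.0*(-0.8384 + 1.2223)
z^{k+1} = 1.0138
Step 3: u-update.
u^{k+1} = 1.2223 - 0.8384 - 1.0138 = -0.6299
Step 4: Primal residual = |-0.8384 - 1.0138| = 1.8522


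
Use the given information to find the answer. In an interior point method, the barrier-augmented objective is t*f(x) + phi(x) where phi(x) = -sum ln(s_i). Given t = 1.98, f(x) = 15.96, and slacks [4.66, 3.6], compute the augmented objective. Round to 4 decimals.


Step 1: Compute log-barrier.
ln values: [1.539, 1.2809]
phi = -(1.539 + 1.2809) = -2.8199
Step 2: Compute augmented objective.
t*f(x) = 1.98*15.96 = 31.6008
Total = 31.6008 - 2.8199 = 28.7809


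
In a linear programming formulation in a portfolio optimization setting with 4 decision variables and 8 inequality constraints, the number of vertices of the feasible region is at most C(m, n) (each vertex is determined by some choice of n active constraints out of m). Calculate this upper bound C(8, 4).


Each vertex corresponds to some choice of n active constraints out of m, so the number of vertices is at most C(m, n) = m! / (n!(m-n)!).
m = 8, n = 4
Numerator: 8 * 7 * 6 * 5
Denominator: 4! = 24
C(8, 4) = 70


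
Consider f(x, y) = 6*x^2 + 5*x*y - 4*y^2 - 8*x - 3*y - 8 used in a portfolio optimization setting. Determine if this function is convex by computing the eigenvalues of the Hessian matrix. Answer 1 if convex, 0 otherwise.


The Hessian of f(x,y) = 6*x^2 + 5*x*y - 4*y^2 - 8*x - 3*y - 8 is:
H = [[12, 5], [5, -8]]
Trace = 12 - 8 = 4
Determinant = 12*-8 - (5)^2 = -121
Discriminant = (4)^2 - 4*-121 = 500.0
Eigenvalues: lambda_1 = -9.1803, lambda_2 = 13.1803
The function is not convex.

0


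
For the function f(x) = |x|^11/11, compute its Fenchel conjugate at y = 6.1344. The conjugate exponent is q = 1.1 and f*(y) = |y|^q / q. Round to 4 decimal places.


The conjugate exponent q satisfies 1/p + 1/q = 1.
p = 11, so q = 11/(11 - 1) = 1.1
|y|^q = 6.1344^1.1 = 7.3544
f*(6.1344) = 7.3544 / 1.1 = 6.6858


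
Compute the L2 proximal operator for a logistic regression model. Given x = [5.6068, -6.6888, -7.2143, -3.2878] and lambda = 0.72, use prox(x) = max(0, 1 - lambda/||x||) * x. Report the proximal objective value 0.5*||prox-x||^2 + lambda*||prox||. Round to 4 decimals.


Step 1: Compute ||x||.
||x|| = 11.7912
Step 2: Compute scaling factor.
scale = max(0, 1 - 0.72/11.7912) = 0.9389
Step 3: prox(x) = [5.2644, -6.2804, -6.7738, -3.087]
||prox(x)|| = 11.0712
Step 4: Proximal objective.
0.5*||prox-x||^2 = 0.2592
lambda*||prox|| = 7.9713
Total = 8.2305


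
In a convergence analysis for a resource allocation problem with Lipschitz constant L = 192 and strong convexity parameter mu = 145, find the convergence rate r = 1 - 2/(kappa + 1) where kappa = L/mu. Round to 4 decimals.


Step 1: Compute the condition number.
kappa = L/mu = 192/145 = 1.3241
Step 2: Compute the convergence rate.
r = 1 - 2/(kappa + 1) = 1 - 2*mu/(L + mu) = (L - mu)/(L + mu) = 47/337 = 0.1395


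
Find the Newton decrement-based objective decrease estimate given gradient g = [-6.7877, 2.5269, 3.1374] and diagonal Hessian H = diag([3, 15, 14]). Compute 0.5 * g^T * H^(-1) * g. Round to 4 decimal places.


Step 1: H is diagonal, so H^(-1) * g = [-2.2626, 0.1685, 0.2241].
Step 2: g^T H^(-1) g = sum_i g_i^2 / H_ii
  = (-6.7877)^2/3 + (2.5269)^2/15 + (3.1374)^2/14
  = 15.3576 + 0.4257 + 0.7031 = 16.4864
Step 3: Objective decrease = 0.5 * g^T H^(-1) g = 8.2432


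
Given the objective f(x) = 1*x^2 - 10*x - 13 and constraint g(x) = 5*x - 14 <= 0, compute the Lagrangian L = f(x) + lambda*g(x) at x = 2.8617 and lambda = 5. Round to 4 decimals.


Step 1: Evaluate f(x).
f(2.8617) = 1*2.8617^2 - 10*2.8617 - 13 = -33.4277
Step 2: Evaluate g(x).
g(2.8617) = 5*2.8617 - 14 = 0.3085
Step 3: Compute Lagrangian.
L = -33.4277 + 5*0.3085 = -31.8852


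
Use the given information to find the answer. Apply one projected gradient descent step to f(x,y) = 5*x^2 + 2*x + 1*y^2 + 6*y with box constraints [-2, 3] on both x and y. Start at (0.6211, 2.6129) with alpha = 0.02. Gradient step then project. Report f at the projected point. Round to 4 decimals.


Step 1: Compute gradient at (0.6211, 2.6129).
grad_x = 2*5*0.6211 + 2 = 8.211
grad_y = 2*1*2.6129 + 6 = 11.2258
Step 2: Gradient step.
x_raw = 0.6211 - 0.02*8.211 = 0.4569
y_raw = 2.6129 - 0.02*11.2258 = 2.3884
Step 3: Project onto [-2, 3].
x_proj = clip(0.4569) = 0.4569
y_proj = clip(2.3884) = 2.3884
Step 4: Evaluate f.
f(0.4569, 2.3884) = 21.9921


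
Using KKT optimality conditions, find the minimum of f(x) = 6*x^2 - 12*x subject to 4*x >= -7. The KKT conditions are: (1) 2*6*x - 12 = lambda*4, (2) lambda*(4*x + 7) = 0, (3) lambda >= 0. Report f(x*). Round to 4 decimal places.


Step 1: Try lambda = 0 (constraint inactive).
Stationarity: 2*6*x - 12 = 0
x* = 12/(2*6) = 1.0
Check constraint: 4*1.0 = 4.0 >= -7 -- satisfied.
Step 2: Compute optimal value.
f(x*) = 6*1.0^2 - 12*1.0 = -6.0


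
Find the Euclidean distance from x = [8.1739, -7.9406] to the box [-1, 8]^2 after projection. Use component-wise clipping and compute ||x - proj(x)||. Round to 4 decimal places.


Project each component onto [-1, 8].
clip(8.1739) = 8.0, clip(-7.9406) = -1.0
Projection = [8.0, -1.0]
Squared diffs: [0.0302, 48.1719]
Distance = sqrt(48.2021) = 6.9428


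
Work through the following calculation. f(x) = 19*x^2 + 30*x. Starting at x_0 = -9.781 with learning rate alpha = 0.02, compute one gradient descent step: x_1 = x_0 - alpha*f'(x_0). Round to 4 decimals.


We compute the gradient at x_0 and apply the update.
f'(x) = 38*x + 30
f'(-9.781) = 38*-9.781 + 30 = -341.678
x_1 = -9.781 - 0.02*-341.678 = -2.9474


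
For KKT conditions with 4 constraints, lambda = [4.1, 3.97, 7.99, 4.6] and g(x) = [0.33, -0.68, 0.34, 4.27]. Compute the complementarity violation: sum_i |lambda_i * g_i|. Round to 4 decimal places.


KKT complementary slackness check:
lambda_1 * g_1 = 4.1 * 0.33 = 1.353
lambda_2 * g_2 = 3.97 * -0.68 = -2.6996
lambda_3 * g_3 = 7.99 * 0.34 = 2.7166
lambda_4 * g_4 = 4.6 * 4.27 = 19.642
Total violation = 1.353 + 2.6996 + 2.7166 + 19.642 = 26.4112


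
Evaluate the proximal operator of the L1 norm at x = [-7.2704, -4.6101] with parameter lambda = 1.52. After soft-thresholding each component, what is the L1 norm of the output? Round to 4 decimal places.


Soft-thresholding with lambda = 1.52:
prox(-7.2704) = sign(-7.2704)*max(|-7.2704| - 1.52, 0) = -5.7504
prox(-4.6101) = sign(-4.6101)*max(|-4.6101| - 1.52, 0) = -3.0901
prox(x) = [-5.7504, -3.0901]
||prox(x)||_1 = 5.7504 + 3.0901 = 8.8405


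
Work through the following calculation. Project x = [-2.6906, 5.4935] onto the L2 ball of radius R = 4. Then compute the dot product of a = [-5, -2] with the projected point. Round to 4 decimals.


Step 1: Compute ||x|| (intermediates to 6 decimals).
||x|| = sqrt((-2.6906)^2 + 5.4935^2) = 6.117015
Step 2: Project.
Since ||x|| > R, scale = R/||x|| = 4/6.117015 = 0.653914, proj(x) = scale * x
proj(x) = [-1.759421, 3.592277]
Step 3: Dot product.
a^T * proj(x) = -5*(-1.759421) - 2*3.592277 = 1.6126


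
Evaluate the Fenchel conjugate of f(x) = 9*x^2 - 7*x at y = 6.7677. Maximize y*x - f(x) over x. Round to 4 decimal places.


f*(y) = sup_x {y*x - a*x^2 - b*x} = sup_x {(y-b)*x - a*x^2}
FOC: (y - b) - 2a*x = 0 => x* = (y - b)/(2a)
x* = (6.7677 + 7)/(2*9) = 0.7649
f*(6.7677) = (y-b)^2/(4a) = (6.7677 + 7)^2/(4*9)
= 189.5496/36 = 5.2653


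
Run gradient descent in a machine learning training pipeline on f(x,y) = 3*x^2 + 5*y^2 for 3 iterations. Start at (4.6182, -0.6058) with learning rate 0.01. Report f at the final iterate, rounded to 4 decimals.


Gradient descent on f(x,y) = 3*x^2 + 5*y^2.
Starting point: (4.6182, -0.6058), alpha = 0.01
Step 1: grad_x = 2*3*4.6182 = 27.7092, grad_y = 2*5*-0.6058 = -6.058
  x_1 = 4.6182 - 0.01*27.7092 = 4.3411
  y_1 = -0.6058 - 0.01*-6.058 = -0.5452
Step 2: grad_x = 2*3*4.3411 = 26.0466, grad_y = 2*5*-0.5452 = -5.4522
  x_2 = 4.3411 - 0.01*26.0466 = 4.0806
  y_2 = -0.5452 - 0.01*-5.4522 = -0.4907
Step 3: grad_x = 2*3*4.0806 = 24.4838, grad_y = 2*5*-0.4907 = -4.907
  x_3 = 4.0806 - 0.01*24.4838 = 3.8358
  y_3 = -0.4907 - 0.01*-4.907 = -0.4416
f(3.8358, -0.4416) = 3*3.8358^2 + 5*(-0.4416)^2 = 45.1153


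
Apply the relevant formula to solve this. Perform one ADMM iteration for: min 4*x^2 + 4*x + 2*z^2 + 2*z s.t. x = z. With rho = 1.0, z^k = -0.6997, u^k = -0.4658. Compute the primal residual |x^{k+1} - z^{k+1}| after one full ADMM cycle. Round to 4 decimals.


ADMM iteration with rho = 1.0, z^k = -0.6997, u^k = -0.4658
Step 1: x-update.
Minimize 4*x^2 + 4*x + (1.0/2)*(x + 0.6997 - 0.4658)^2
FOC: (2*4 + 1.0)*x = -4 + 1.0*(-0.6997 + 0.4658)
x^{k+1} = -0.4704
Step 2: z-update.
Minimize 2*z^2 + 2*z + (1.0/2)*(-0.4704 - z - 0.4658)^2
FOC: (2*2 + 1.0)*z = -2 + 1.0*(-0.4704 - 0.4658)
z^{k+1} = -0.5872
Step 3: u-update.
u^{k+1} = -0.4658 - 0.4704 + 0.5872 = -0.349
Step 4: Primal residual = |-0.4704 + 0.5872| = 0.1168


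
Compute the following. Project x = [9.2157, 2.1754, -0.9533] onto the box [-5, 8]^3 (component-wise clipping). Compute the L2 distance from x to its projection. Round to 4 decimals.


Project each component onto [-5, 8].
clip(9.2157) = 8.0, clip(2.1754) = 2.1754, clip(-0.9533) = -0.9533
Projection = [8.0, 2.1754, -0.9533]
Squared diffs: [1.4779, 0.0, 0.0]
Distance = sqrt(1.4779) = 1.2157
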